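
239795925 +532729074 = 772524999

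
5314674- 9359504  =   - 4044830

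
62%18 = 8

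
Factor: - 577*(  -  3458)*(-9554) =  - 19062771364 =- 2^2*7^1*13^1 * 17^1*19^1*281^1 * 577^1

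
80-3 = 77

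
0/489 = 0 = 0.00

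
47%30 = 17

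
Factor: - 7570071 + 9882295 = 2^5*19^1*3803^1 =2312224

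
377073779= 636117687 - 259043908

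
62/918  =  31/459 = 0.07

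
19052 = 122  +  18930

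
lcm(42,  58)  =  1218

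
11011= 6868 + 4143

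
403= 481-78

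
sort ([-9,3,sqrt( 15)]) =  [-9 , 3,sqrt(15) ] 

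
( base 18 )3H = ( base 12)5b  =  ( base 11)65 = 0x47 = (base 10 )71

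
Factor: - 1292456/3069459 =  - 2^3*3^(-2)*11^1*19^1 * 61^( - 1)*773^1*5591^ (- 1)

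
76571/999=76571/999 =76.65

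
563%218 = 127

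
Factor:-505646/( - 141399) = 2^1*3^( - 3)*5237^( - 1)*252823^1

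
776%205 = 161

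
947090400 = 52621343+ 894469057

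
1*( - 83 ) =-83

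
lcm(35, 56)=280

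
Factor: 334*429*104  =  14901744 = 2^4*3^1*11^1*13^2*167^1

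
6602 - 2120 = 4482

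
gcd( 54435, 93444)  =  3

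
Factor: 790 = 2^1*5^1 *79^1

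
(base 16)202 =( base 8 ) 1002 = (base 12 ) 36a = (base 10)514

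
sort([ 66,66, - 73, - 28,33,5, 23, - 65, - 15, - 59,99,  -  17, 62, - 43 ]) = [ - 73, - 65, - 59, - 43,-28,- 17, - 15,  5,23,33 , 62,66,66, 99 ]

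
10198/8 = 1274  +  3/4 = 1274.75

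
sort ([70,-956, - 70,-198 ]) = [ - 956, - 198, - 70, 70]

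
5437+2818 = 8255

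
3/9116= 3/9116 =0.00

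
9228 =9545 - 317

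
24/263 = 24/263 = 0.09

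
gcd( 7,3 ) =1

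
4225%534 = 487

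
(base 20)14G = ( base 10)496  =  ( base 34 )EK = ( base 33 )F1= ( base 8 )760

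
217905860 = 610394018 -392488158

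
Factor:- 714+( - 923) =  - 1637^1=- 1637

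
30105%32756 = 30105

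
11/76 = 11/76 = 0.14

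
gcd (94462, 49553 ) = 1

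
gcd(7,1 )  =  1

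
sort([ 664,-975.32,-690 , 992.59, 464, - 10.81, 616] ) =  [ - 975.32 ,- 690, - 10.81, 464, 616, 664, 992.59 ] 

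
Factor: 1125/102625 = 9/821 = 3^2*821^(- 1 ) 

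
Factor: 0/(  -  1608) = 0 = 0^1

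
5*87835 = 439175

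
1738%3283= 1738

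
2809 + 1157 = 3966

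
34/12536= 17/6268= 0.00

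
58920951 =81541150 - 22620199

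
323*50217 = 16220091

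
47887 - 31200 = 16687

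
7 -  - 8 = 15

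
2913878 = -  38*(-76681)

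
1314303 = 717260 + 597043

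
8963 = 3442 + 5521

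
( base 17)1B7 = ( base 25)j8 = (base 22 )LL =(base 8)743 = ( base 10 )483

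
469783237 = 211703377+258079860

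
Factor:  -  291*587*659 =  - 112568403=- 3^1*97^1*587^1*659^1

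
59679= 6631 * 9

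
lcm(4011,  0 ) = 0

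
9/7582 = 9/7582 = 0.00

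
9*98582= 887238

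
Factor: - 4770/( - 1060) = 9/2 =2^(-1)*3^2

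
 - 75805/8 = - 9476 + 3/8 =- 9475.62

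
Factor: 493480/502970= 2^2*13^1*53^( - 1)=52/53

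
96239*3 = 288717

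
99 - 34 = 65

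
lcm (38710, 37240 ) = 2941960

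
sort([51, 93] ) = [51, 93]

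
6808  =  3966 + 2842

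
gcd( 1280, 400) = 80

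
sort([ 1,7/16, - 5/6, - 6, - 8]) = [ - 8 , - 6, - 5/6,7/16,1]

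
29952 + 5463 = 35415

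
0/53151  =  0 = 0.00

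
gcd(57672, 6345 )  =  27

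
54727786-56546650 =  - 1818864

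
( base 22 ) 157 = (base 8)1131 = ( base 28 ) LD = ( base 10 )601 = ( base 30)k1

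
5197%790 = 457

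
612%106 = 82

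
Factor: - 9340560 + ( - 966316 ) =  - 10306876=- 2^2*2576719^1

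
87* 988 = 85956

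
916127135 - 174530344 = 741596791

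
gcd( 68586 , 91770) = 966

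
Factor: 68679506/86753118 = 34339753/43376559 = 3^( - 1 )*7^1*389^1 *12611^1*14458853^( - 1) 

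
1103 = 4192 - 3089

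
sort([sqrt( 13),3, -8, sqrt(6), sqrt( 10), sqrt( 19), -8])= [ - 8, - 8,sqrt( 6),3,sqrt(10),sqrt( 13),  sqrt( 19)]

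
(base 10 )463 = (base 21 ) 111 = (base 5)3323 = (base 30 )fd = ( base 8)717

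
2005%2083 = 2005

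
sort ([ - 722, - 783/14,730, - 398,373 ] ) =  [  -  722, - 398, - 783/14,373,  730] 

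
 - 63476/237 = - 63476/237= - 267.83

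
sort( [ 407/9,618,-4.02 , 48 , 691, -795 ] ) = [ - 795, - 4.02,407/9,48  ,  618,691]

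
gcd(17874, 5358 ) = 6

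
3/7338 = 1/2446 = 0.00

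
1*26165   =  26165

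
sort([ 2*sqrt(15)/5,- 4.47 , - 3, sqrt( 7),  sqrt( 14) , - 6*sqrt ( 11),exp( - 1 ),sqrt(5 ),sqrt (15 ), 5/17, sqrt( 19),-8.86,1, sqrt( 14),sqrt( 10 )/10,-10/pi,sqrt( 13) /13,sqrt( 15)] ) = [ - 6*sqrt(11), -8.86 , - 4.47, - 10/pi,  -  3,sqrt(13)/13,5/17,  sqrt( 10 ) /10, exp( - 1),1, 2*sqrt( 15)/5, sqrt(5 ),  sqrt( 7),sqrt(14),sqrt( 14), sqrt( 15 ),sqrt( 15),  sqrt( 19 )]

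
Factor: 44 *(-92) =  - 4048 = - 2^4*11^1*23^1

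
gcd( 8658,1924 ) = 962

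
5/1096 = 5/1096 = 0.00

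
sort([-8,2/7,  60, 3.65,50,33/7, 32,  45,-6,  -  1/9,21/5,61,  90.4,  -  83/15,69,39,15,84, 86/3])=[ - 8,-6, - 83/15, -1/9,2/7, 3.65,21/5,33/7,15,  86/3,32,39,45,50, 60,61, 69, 84,90.4]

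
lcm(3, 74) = 222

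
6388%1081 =983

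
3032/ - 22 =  - 1516/11=- 137.82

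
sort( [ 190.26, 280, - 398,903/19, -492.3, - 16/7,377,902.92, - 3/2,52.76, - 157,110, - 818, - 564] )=[ - 818,  -  564, - 492.3,- 398, - 157 , - 16/7, - 3/2,903/19, 52.76,110,190.26,280,377,902.92]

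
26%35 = 26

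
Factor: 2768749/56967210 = 2^(  -  1)*3^( - 2)*5^(- 1 )*491^1*577^( - 1 )*1097^( - 1)  *5639^1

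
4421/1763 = 4421/1763= 2.51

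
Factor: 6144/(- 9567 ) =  - 2048/3189 =- 2^11 * 3^( - 1) * 1063^( - 1 )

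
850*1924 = 1635400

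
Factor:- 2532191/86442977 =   -  17^( - 1 )*2243^ ( - 1 )*2267^( - 1)* 2532191^1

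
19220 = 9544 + 9676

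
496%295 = 201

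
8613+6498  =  15111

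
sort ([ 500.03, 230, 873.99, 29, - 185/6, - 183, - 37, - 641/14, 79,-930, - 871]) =[ - 930, - 871, - 183, - 641/14, - 37,-185/6, 29, 79, 230, 500.03,  873.99] 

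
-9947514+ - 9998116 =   -  19945630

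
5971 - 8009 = -2038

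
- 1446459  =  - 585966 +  - 860493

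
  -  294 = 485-779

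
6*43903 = 263418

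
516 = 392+124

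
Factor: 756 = 2^2*3^3*  7^1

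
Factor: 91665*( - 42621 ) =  - 3906853965= - 3^4*5^1*7^1*97^1*14207^1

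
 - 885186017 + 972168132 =86982115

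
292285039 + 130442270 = 422727309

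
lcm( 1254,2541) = 96558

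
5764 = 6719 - 955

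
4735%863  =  420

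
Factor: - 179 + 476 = 297  =  3^3*11^1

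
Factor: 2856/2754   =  2^2*3^( - 3 ) * 7^1 = 28/27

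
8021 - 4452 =3569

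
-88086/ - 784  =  112 + 139/392 = 112.35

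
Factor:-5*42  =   - 210 = -2^1*3^1*5^1 * 7^1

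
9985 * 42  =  419370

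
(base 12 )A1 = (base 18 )6D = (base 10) 121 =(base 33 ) 3m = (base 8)171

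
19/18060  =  19/18060 = 0.00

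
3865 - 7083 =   -  3218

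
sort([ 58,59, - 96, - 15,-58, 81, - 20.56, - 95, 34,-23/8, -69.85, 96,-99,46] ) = [ - 99, - 96, - 95,- 69.85, - 58, - 20.56, - 15,-23/8, 34,46,58, 59, 81,  96] 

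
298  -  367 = - 69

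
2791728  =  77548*36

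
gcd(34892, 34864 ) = 4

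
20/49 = 20/49 = 0.41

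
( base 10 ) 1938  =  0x792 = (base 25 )32d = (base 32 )1si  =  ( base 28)2D6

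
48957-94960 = -46003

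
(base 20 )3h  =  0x4d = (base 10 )77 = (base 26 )2p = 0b1001101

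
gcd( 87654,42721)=7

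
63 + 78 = 141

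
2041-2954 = - 913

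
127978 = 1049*122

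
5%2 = 1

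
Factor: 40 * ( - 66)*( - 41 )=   108240 =2^4*3^1*5^1*11^1*41^1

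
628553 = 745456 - 116903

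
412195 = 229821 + 182374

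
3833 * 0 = 0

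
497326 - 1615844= - 1118518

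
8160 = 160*51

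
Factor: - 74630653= - 23^1*811^1 * 4001^1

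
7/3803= 7/3803 = 0.00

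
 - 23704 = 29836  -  53540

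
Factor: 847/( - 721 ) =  - 121/103  =  -11^2*103^ ( - 1 )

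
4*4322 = 17288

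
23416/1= 23416  =  23416.00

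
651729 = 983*663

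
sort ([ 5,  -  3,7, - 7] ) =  [ - 7, - 3,5, 7] 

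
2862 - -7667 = 10529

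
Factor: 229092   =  2^2*3^1*17^1*1123^1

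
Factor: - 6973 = - 19^1*367^1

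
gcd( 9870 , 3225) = 15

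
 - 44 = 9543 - 9587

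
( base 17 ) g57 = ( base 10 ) 4716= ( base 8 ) 11154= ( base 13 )21ba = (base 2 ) 1001001101100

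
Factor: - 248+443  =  3^1*5^1*13^1 = 195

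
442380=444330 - 1950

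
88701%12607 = 452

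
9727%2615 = 1882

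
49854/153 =325 + 43/51= 325.84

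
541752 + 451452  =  993204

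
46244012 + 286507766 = 332751778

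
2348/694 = 1174/347 = 3.38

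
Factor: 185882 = 2^1 * 92941^1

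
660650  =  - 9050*( - 73)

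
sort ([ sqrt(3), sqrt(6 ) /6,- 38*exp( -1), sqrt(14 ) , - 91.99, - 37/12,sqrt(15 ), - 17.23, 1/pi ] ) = [ - 91.99, - 17.23, - 38*exp( - 1), - 37/12,1/pi, sqrt ( 6)/6, sqrt(3),sqrt(14),sqrt( 15 ) ] 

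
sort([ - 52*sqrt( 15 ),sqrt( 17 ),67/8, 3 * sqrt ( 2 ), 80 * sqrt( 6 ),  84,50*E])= [-52* sqrt(15 ) , sqrt( 17 ),3 * sqrt(2),  67/8,84,  50*E,80*sqrt ( 6)]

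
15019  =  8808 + 6211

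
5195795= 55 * 94469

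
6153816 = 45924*134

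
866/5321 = 866/5321 = 0.16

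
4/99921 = 4/99921 = 0.00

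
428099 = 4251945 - 3823846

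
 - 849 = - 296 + -553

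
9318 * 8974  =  83619732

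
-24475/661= - 38 + 643/661 = - 37.03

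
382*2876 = 1098632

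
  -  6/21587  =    -  1 + 21581/21587  =  -0.00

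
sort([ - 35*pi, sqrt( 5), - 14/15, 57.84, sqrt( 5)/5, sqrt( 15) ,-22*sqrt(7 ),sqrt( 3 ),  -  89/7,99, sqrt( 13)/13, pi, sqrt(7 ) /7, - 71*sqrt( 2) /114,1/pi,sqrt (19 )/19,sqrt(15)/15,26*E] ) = [ - 35*pi, - 22 * sqrt ( 7), - 89/7,- 14/15, - 71*sqrt( 2 )/114, sqrt( 19)/19 , sqrt( 15)/15, sqrt( 13 )/13, 1/pi, sqrt( 7)/7, sqrt (5 )/5, sqrt( 3 ), sqrt(5 ) , pi, sqrt(15 ), 57.84, 26*E, 99]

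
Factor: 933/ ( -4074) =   -  311/1358 = -2^( - 1)*7^(-1)*97^( - 1 )*311^1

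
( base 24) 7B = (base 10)179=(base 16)b3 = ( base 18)9H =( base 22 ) 83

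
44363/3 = 14787 + 2/3 = 14787.67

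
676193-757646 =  - 81453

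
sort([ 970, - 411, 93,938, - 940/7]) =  [ - 411, - 940/7, 93,938, 970]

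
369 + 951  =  1320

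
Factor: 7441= 7^1 *1063^1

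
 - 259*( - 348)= 90132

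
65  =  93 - 28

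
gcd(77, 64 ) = 1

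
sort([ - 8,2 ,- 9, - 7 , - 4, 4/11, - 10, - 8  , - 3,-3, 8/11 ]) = [ - 10, - 9, - 8, - 8 , - 7 , - 4 , - 3,  -  3,4/11, 8/11,2 ] 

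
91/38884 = 91/38884 = 0.00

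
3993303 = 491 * 8133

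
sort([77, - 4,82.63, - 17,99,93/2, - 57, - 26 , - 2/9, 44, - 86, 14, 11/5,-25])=[  -  86, - 57, - 26,- 25,  -  17, - 4,  -  2/9,  11/5,14, 44 , 93/2, 77 , 82.63,99]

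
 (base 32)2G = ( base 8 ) 120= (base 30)2K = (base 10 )80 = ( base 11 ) 73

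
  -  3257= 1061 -4318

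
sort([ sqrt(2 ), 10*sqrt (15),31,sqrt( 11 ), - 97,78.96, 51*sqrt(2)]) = [  -  97, sqrt (2 ),sqrt( 11),31,10*sqrt (15),51*sqrt(2 ),78.96]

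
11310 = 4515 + 6795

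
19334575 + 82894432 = 102229007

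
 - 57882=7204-65086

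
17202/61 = 282 = 282.00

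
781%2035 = 781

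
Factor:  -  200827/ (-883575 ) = 18257/80325= 3^ ( - 3 ) * 5^( - 2)*7^(-1 )*17^( - 1)*18257^1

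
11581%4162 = 3257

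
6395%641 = 626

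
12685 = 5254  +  7431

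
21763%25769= 21763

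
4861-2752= 2109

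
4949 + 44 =4993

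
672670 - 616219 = 56451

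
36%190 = 36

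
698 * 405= 282690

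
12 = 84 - 72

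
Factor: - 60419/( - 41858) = 2^( - 1)*31^1 * 1949^1*20929^ (- 1)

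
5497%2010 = 1477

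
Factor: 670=2^1*5^1 * 67^1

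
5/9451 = 5/9451 = 0.00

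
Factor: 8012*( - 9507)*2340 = -2^4*3^3 *5^1*13^1*2003^1 * 3169^1=- 178237996560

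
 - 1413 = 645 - 2058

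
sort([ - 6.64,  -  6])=[-6.64 , - 6] 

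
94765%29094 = 7483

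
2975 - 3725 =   -  750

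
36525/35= 7305/7 = 1043.57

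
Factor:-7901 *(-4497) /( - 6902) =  - 2^( -1 )*3^1  *7^(-1)*17^(  -  1 )*29^( - 1 ) * 1499^1*7901^1 =- 35530797/6902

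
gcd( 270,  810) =270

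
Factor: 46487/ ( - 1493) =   -  7^1*29^1*229^1 *1493^ (  -  1)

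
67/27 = 67/27 =2.48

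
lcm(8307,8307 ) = 8307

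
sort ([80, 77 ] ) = [77,80]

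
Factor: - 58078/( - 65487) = 2^1*3^ ( - 1 )*71^1*83^( - 1 )*263^( - 1)*409^1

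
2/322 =1/161 = 0.01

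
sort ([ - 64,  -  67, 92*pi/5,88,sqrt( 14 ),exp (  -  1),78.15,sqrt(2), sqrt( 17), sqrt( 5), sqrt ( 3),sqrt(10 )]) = [- 67, - 64,exp ( - 1),sqrt(2), sqrt(3),sqrt( 5), sqrt( 10 ),sqrt(14),sqrt( 17),92*pi/5,78.15, 88]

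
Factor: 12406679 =251^1* 49429^1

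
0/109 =0 = 0.00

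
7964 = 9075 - 1111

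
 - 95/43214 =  - 1+43119/43214 = - 0.00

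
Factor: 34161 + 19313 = 2^1*26737^1 = 53474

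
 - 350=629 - 979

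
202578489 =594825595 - 392247106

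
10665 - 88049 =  - 77384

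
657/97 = 657/97=6.77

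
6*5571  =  33426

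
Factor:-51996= - 2^2*3^1*7^1* 619^1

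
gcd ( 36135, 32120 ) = 4015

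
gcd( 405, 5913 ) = 81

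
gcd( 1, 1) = 1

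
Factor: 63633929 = 733^1*86813^1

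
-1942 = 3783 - 5725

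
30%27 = 3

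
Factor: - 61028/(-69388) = 73/83  =  73^1 * 83^ (-1)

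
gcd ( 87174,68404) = 2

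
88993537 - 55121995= 33871542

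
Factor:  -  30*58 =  - 2^2*3^1*5^1* 29^1 = -  1740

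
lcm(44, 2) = 44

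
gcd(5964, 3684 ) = 12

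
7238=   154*47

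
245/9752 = 245/9752 = 0.03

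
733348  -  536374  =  196974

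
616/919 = 616/919  =  0.67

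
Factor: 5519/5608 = 2^(-3 )*701^( - 1)* 5519^1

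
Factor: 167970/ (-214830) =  - 509/651  =  -3^(-1 ) * 7^(-1)*31^( - 1)*509^1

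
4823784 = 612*7882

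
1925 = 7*275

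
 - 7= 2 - 9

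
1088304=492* 2212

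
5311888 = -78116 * ( - 68)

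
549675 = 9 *61075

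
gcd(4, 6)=2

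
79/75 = 1 + 4/75 = 1.05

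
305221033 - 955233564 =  - 650012531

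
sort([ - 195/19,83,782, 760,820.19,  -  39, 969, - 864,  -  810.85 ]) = [  -  864 , - 810.85, -39,-195/19,83,760,782,820.19,969 ] 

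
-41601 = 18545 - 60146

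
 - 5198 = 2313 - 7511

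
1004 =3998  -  2994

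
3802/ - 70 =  - 1901/35 = - 54.31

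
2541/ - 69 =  - 847/23 = -36.83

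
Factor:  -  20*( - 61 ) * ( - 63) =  - 2^2*3^2*5^1*7^1*61^1=- 76860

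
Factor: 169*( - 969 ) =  - 163761 =- 3^1*13^2*17^1*19^1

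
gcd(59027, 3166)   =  1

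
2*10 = 20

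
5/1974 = 5/1974 = 0.00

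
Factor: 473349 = 3^1* 83^1*1901^1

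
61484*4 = 245936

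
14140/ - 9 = -14140/9 = - 1571.11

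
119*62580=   7447020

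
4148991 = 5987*693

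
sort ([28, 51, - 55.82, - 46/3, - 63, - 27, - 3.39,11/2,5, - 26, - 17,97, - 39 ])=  [ - 63, - 55.82, - 39, - 27,-26, - 17,- 46/3,- 3.39,5 , 11/2,28, 51, 97]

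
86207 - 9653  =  76554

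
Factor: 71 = 71^1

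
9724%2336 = 380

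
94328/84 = 1122 + 20/21 = 1122.95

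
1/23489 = 1/23489 = 0.00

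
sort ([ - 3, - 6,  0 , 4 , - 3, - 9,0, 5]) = [ - 9 , - 6, -3,-3, 0, 0,4,5]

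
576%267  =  42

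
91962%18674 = 17266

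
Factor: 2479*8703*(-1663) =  - 3^2*37^1*67^1  *  967^1*1663^1 = - 35878787631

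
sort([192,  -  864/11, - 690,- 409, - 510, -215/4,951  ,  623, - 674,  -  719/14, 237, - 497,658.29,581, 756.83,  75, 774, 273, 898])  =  [-690, - 674, - 510, - 497, - 409, - 864/11, - 215/4, - 719/14, 75,192,237, 273,581, 623, 658.29,756.83, 774, 898, 951]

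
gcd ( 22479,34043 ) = 59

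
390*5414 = 2111460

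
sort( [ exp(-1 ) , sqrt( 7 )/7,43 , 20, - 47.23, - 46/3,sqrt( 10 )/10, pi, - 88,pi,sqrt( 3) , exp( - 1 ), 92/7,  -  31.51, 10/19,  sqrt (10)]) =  [-88,-47.23,-31.51, - 46/3,  sqrt(10 )/10, exp(-1), exp(-1 ),sqrt(7 ) /7, 10/19,sqrt(3), pi,pi, sqrt(10), 92/7, 20, 43 ]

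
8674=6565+2109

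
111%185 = 111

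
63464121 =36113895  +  27350226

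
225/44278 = 225/44278 = 0.01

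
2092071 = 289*7239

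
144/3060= 4/85 = 0.05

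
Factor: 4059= 3^2*11^1*41^1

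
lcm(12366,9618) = 86562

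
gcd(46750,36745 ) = 5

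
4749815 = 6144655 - 1394840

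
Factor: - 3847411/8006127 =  - 3^(-1)*43^( - 1)*53^ ( - 1)*1171^( - 1 )*1787^1*2153^1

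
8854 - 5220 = 3634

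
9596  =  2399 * 4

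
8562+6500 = 15062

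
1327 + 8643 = 9970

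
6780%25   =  5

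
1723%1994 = 1723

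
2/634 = 1/317 = 0.00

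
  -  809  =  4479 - 5288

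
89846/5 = 89846/5 = 17969.20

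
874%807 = 67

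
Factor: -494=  - 2^1 * 13^1*19^1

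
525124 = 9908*53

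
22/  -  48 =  - 11/24 = - 0.46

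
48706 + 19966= 68672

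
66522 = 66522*1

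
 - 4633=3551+-8184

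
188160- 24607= 163553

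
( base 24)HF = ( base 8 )647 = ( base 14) 223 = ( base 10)423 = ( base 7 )1143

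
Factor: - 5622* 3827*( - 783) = 2^1*3^4*29^1*43^1*89^1*937^1 = 16846553502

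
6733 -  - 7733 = 14466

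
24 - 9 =15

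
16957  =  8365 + 8592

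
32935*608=20024480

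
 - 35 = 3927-3962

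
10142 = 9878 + 264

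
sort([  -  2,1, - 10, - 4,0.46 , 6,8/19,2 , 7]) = [ - 10,- 4, - 2,  8/19,0.46,1,2,6 , 7 ]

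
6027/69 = 87 + 8/23 = 87.35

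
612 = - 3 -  - 615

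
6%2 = 0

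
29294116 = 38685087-9390971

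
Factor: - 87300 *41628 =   -  3634124400=- 2^4*3^3*5^2*97^1 * 3469^1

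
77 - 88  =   -11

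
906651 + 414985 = 1321636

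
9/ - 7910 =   -  9/7910 = - 0.00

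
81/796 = 81/796 = 0.10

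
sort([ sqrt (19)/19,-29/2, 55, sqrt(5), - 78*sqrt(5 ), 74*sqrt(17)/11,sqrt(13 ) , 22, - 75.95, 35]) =[- 78 *sqrt( 5 ), - 75.95, - 29/2, sqrt( 19)/19, sqrt(5 ), sqrt( 13)  ,  22,74 * sqrt(17 )/11,35, 55]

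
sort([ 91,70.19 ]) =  [70.19, 91]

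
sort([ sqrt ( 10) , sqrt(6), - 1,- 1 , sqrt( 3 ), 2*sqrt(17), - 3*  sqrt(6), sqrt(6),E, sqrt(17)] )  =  [-3*  sqrt( 6), - 1, - 1,sqrt(3)  ,  sqrt( 6) , sqrt( 6),E  ,  sqrt(10),sqrt ( 17), 2*sqrt( 17 )]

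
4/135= 4/135 = 0.03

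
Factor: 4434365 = 5^1*13^1* 17^1*4013^1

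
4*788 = 3152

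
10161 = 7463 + 2698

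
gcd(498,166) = 166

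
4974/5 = 4974/5=994.80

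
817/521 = 817/521 = 1.57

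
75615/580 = 130 + 43/116 = 130.37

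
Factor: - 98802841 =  - 4129^1*23929^1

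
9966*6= 59796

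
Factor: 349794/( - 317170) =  - 3^2*5^( - 1) * 7^( - 1 ) *23^(-1 )*197^( - 1)*19433^1 =-174897/158585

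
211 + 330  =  541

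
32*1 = 32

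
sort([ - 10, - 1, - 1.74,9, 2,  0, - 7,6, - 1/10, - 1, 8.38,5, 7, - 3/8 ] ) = [-10, - 7, - 1.74, - 1, - 1, - 3/8 , - 1/10,0, 2,  5,6,7,  8.38, 9]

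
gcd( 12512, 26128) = 368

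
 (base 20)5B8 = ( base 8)4264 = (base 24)3kk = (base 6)14152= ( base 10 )2228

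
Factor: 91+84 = 5^2*7^1 = 175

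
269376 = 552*488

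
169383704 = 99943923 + 69439781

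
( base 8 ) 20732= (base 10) 8666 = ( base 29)a8o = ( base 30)9iq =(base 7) 34160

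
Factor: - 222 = - 2^1*3^1*37^1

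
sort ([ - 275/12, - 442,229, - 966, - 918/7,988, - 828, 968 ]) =[ - 966, - 828, - 442, - 918/7, - 275/12, 229,968, 988]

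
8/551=8/551 = 0.01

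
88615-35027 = 53588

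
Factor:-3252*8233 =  -26773716 =-2^2*3^1*271^1 * 8233^1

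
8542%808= 462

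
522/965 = 522/965= 0.54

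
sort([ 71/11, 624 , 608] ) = [71/11, 608, 624]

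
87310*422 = 36844820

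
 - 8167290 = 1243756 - 9411046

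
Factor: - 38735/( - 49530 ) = 2^ ( - 1)*3^(-1)*13^(-1 ) * 61^1 =61/78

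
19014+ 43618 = 62632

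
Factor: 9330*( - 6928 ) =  - 2^5*3^1 *5^1 * 311^1*433^1 = - 64638240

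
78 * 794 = 61932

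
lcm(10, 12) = 60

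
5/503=5/503 = 0.01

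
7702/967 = 7 + 933/967 = 7.96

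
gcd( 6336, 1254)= 66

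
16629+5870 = 22499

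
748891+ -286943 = 461948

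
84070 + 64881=148951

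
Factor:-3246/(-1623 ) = 2^1 = 2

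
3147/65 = 48 + 27/65 = 48.42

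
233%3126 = 233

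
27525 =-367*( - 75 )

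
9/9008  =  9/9008= 0.00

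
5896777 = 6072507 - 175730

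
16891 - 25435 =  - 8544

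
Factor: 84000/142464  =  125/212 = 2^(- 2 )*5^3*53^(- 1)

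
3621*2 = 7242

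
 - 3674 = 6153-9827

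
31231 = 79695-48464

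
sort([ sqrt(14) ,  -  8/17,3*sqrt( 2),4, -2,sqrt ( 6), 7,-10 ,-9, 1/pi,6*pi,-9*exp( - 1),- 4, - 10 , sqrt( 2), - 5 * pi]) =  [ -5*pi ,  -  10,- 10,-9,  -  4,-9*exp ( - 1), - 2,-8/17,1/pi, sqrt(2),sqrt(6 ),sqrt (14 ),4, 3*sqrt(2 ),7, 6*pi] 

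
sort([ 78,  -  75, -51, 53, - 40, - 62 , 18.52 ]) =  [ - 75, - 62, - 51, - 40, 18.52, 53,78]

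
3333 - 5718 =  - 2385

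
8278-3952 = 4326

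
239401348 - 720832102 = -481430754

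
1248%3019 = 1248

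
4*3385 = 13540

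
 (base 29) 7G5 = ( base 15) 1D3B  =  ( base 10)6356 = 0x18d4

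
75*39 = 2925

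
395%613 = 395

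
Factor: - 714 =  - 2^1*3^1*7^1* 17^1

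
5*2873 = 14365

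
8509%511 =333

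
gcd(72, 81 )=9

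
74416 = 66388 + 8028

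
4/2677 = 4/2677=0.00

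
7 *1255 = 8785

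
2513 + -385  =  2128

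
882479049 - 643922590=238556459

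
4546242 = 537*8466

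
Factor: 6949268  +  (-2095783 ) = 4853485=5^1*7^1  *  13^1* 10667^1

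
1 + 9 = 10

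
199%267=199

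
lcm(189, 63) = 189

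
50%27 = 23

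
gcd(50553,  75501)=9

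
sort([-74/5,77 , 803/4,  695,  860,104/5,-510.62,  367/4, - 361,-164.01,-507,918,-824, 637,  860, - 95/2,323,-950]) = [ - 950,-824, - 510.62,-507, - 361,-164.01, - 95/2, - 74/5,104/5,77 , 367/4, 803/4 , 323, 637,695, 860, 860, 918 ] 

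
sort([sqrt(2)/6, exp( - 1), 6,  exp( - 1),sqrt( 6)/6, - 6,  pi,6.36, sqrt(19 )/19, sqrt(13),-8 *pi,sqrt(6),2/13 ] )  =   [ - 8 * pi , - 6,2/13,sqrt(19)/19, sqrt(2)/6,exp( - 1) , exp( - 1 ),  sqrt(6 )/6, sqrt(6), pi, sqrt(13), 6,6.36 ]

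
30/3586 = 15/1793 = 0.01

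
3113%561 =308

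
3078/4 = 1539/2= 769.50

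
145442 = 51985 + 93457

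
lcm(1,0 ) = 0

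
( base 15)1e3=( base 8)666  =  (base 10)438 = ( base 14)234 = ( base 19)141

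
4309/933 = 4309/933  =  4.62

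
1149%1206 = 1149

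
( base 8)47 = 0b100111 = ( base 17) 25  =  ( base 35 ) 14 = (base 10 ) 39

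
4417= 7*631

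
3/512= 3/512 = 0.01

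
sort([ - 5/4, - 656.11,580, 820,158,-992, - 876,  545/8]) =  [ - 992, - 876,-656.11,-5/4,545/8,158, 580, 820] 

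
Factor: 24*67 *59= 94872 = 2^3 * 3^1 * 59^1*67^1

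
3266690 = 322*10145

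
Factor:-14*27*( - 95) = 2^1*3^3*5^1 * 7^1*19^1 = 35910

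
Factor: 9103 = 9103^1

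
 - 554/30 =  - 277/15 = - 18.47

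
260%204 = 56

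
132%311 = 132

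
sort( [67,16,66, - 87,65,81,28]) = [ - 87, 16,  28, 65,66, 67, 81]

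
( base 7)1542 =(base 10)618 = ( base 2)1001101010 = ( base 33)IO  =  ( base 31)JT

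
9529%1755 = 754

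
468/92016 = 13/2556 =0.01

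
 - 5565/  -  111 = 1855/37 = 50.14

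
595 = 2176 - 1581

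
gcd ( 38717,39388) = 1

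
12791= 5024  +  7767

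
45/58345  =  9/11669 =0.00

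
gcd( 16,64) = 16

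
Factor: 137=137^1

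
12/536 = 3/134 = 0.02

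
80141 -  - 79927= 160068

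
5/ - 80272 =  - 5/80272 = - 0.00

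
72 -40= 32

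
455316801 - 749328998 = -294012197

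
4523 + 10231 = 14754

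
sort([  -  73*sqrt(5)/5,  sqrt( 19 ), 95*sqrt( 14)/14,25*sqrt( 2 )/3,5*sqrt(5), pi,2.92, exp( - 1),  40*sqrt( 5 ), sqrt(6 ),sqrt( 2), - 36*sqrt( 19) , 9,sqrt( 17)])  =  [- 36 * sqrt( 19), - 73*sqrt(5)/5, exp( - 1),sqrt( 2),sqrt(6),2.92,  pi, sqrt( 17),sqrt(19),  9,5 * sqrt ( 5),25* sqrt(2) /3,95*sqrt( 14 ) /14,40*sqrt( 5 )]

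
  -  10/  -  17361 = 10/17361=0.00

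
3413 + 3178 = 6591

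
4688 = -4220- - 8908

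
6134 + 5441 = 11575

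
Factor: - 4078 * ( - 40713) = 166027614 = 2^1*3^1*41^1*331^1*2039^1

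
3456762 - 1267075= 2189687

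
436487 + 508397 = 944884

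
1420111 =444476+975635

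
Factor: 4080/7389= 1360/2463 = 2^4* 3^( - 1)*5^1*  17^1* 821^ ( - 1) 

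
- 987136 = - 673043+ - 314093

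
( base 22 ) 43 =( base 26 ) 3d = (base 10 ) 91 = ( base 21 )47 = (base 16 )5B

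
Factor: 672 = 2^5*3^1*7^1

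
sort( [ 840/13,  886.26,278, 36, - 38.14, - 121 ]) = [ - 121, - 38.14,  36,  840/13, 278,886.26 ]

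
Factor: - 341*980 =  -334180 = - 2^2*5^1*7^2 * 11^1*31^1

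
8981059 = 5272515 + 3708544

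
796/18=398/9 = 44.22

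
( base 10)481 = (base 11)3A8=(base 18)18D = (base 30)g1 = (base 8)741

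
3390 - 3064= 326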